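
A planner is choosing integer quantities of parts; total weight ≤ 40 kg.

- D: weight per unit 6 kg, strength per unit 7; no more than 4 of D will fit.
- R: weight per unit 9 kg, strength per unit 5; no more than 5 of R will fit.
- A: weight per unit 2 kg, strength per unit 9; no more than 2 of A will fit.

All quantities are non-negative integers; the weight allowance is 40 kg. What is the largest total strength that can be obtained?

51

3×D, 2×R, and 2×A: weight 40 ≤ 40, strength 3·7 + 2·5 + 2·9 = 49.
4×D, 1×R, and 2×A: weight 37 ≤ 40, strength 4·7 + 1·5 + 2·9 = 51.
Best is 51.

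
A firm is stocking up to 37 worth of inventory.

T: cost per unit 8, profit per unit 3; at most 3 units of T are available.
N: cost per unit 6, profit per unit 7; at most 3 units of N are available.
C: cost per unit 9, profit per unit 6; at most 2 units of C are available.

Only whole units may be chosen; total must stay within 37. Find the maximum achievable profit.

33

N has the best ratio (7/6); taking only N gives at most 3×7 = 21 (stopped by the supply cap of 3).
Mixing does better — 3×N and 2×C: cost 36 ≤ 37, profit 3·7 + 2·6 = 33.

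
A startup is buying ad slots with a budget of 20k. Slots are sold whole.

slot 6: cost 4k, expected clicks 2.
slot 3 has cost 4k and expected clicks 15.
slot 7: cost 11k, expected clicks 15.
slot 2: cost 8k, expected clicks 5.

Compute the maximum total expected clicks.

Take slot 6, slot 3, and slot 7: cost 4 + 4 + 11 = 19 ≤ 20, expected clicks 2 + 15 + 15 = 32.
No other feasible combination does better.

32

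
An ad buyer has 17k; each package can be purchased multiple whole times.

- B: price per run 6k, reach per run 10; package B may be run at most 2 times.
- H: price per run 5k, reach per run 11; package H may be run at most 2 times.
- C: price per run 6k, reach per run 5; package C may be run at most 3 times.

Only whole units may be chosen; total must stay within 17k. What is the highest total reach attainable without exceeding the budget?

32

H has the best ratio (11/5); taking only H gives at most 2×11 = 22 (stopped by the supply cap of 2).
Mixing does better — 1×B and 2×H: price 16 ≤ 17, reach 1·10 + 2·11 = 32.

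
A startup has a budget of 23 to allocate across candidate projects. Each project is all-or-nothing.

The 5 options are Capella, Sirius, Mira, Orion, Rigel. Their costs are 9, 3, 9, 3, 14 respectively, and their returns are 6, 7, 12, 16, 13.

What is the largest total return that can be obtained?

36

Allowing fractional choices, the relaxed optimum would be about 42.4, but projects are indivisible.
Sirius + Orion + Rigel: cost 3 + 3 + 14 = 20 ≤ 23, return 7 + 16 + 13 = 36.
Sirius + Mira + Orion: cost 3 + 9 + 3 = 15 ≤ 23, return 7 + 12 + 16 = 35.
Best is Sirius, Orion, and Rigel with total return 36.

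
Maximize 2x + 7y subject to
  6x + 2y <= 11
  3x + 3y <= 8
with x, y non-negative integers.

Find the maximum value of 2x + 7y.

The continuous relaxation peaks at (0, 2.67) with value 18.67; rounding to a feasible lattice point costs some objective.
(x,y)=(0,2): 6·0+2·2=4≤11, 3·0+3·2=6≤8, objective 14.
(x,y)=(1,1): 6·1+2·1=8≤11, 3·1+3·1=6≤8, objective 9.
(x,y)=(0,1): 6·0+2·1=2≤11, 3·0+3·1=3≤8, objective 7.
No feasible integer point exceeds 14.

14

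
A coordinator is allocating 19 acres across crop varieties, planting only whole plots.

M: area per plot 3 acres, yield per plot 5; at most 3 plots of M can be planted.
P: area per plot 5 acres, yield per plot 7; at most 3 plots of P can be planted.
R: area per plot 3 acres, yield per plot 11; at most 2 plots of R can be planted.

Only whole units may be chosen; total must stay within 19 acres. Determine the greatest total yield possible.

2×M, 1×P, and 2×R: area 17 ≤ 19, yield 2·5 + 1·7 + 2·11 = 39.
1×M, 2×P, and 2×R: area 19 ≤ 19, yield 1·5 + 2·7 + 2·11 = 41.
Best is 41.

41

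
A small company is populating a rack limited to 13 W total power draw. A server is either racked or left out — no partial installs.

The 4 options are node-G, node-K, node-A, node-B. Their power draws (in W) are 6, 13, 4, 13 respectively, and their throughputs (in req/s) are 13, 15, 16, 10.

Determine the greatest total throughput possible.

This is an integer program with binary decision variables.
Allowing fractional choices, the relaxed optimum would be about 32.5, but servers are indivisible.
node-A: power draw 4 ≤ 13, throughput 16.
node-G + node-A: power draw 6 + 4 = 10 ≤ 13, throughput 13 + 16 = 29.
Best is node-G and node-A with total throughput 29.

29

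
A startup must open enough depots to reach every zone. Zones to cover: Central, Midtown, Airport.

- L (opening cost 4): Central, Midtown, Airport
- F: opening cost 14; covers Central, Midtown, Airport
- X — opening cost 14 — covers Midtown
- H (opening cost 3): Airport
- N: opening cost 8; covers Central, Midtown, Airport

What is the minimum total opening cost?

L alone covers Central, Midtown, Airport — every zone.
Total opening cost: 4.
No cover costs less than 4.

4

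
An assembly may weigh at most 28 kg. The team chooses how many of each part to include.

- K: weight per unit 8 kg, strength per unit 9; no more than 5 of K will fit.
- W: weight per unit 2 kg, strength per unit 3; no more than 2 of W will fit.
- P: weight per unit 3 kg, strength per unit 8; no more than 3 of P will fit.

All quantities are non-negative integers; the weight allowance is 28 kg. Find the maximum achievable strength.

2×K and 3×P: weight 25 ≤ 28, strength 2·9 + 3·8 = 42.
2×K, 1×W, and 3×P: weight 27 ≤ 28, strength 2·9 + 1·3 + 3·8 = 45.
Best is 45.

45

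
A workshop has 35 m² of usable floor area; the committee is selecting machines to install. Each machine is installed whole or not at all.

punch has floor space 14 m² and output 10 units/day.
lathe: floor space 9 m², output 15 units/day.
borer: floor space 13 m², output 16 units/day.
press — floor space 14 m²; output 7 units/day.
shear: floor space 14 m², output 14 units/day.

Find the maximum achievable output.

31

Take lathe and borer: floor space 9 + 13 = 22 ≤ 35, output 15 + 16 = 31.
No other feasible combination does better.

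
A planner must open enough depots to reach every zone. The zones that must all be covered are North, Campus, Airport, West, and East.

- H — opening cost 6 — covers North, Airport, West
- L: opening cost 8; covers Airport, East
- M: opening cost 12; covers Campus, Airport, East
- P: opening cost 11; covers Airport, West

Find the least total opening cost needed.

18

Choose H and M: together they cover North, Campus, Airport, West, East — every zone.
Total opening cost: 6 + 12 = 18.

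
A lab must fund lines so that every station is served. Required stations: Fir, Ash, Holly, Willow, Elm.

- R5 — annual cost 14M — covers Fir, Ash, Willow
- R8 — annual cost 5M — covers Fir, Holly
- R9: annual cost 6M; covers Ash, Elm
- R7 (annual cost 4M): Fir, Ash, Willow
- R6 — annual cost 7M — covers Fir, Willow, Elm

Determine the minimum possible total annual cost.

Choose R8, R9, and R7: together they cover Fir, Ash, Holly, Willow, Elm — every station.
Total annual cost: 5 + 6 + 4 = 15.
No cover costs less than 15.

15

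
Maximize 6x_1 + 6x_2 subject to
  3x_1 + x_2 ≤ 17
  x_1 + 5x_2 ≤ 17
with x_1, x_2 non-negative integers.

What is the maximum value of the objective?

42

Relaxing integrality, the LP optimum is 43.71 at (x_1,x_2) = (4.86, 2.43), which is not an integer point.
(x_1,x_2)=(5,2): 3·5+1·2=17≤17, 1·5+5·2=15≤17, objective 42.
(x_1,x_2)=(5,1): 3·5+1·1=16≤17, 1·5+5·1=10≤17, objective 36.
(x_1,x_2)=(4,2): 3·4+1·2=14≤17, 1·4+5·2=14≤17, objective 36.
(x_1,x_2)=(3,2): 3·3+1·2=11≤17, 1·3+5·2=13≤17, objective 30.
Maximum is 42 at (x_1,x_2)=(5,2).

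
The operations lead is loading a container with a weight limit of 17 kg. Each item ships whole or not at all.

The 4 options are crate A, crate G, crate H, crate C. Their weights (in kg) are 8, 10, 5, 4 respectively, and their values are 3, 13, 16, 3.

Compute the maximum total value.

29

crate A + crate H + crate C: weight 8 + 5 + 4 = 17 ≤ 17, value 3 + 16 + 3 = 22.
crate G + crate H: weight 10 + 5 = 15 ≤ 17, value 13 + 16 = 29.
crate H + crate C: weight 5 + 4 = 9 ≤ 17, value 16 + 3 = 19.
Best is crate G and crate H with total value 29.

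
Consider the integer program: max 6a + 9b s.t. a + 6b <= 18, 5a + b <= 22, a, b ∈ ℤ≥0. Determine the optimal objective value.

42

(a,b)=(4,2) is feasible, giving 42.
(a,b)=(3,2) is feasible, giving 36.
Maximum is 42 at (a,b)=(4,2).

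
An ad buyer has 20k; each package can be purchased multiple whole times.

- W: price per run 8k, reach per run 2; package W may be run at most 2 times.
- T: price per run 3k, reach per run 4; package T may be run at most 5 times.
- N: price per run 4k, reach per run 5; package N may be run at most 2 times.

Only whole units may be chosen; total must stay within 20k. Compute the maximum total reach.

26

T has the best ratio (4/3); taking only T gives at most 5×4 = 20 (stopped by the supply cap of 5).
Mixing does better — 4×T and 2×N: price 20 ≤ 20, reach 4·4 + 2·5 = 26.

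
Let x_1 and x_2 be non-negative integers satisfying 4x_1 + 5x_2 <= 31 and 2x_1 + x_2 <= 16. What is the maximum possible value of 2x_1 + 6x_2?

Relaxing integrality, the LP optimum is 37.20 at (x_1,x_2) = (0, 6.2), which is not an integer point.
(x_1,x_2)=(0,6): 4·0+5·6=30≤31, 2·0+1·6=6≤16, objective 36.
(x_1,x_2)=(1,5): 4·1+5·5=29≤31, 2·1+1·5=7≤16, objective 32.
(x_1,x_2)=(0,5): 4·0+5·5=25≤31, 2·0+1·5=5≤16, objective 30.
Maximum is 36 at (x_1,x_2)=(0,6).

36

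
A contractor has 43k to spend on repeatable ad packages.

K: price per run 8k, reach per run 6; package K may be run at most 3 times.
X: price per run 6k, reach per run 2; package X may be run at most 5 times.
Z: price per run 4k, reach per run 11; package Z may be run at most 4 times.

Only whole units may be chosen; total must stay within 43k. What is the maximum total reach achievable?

62

Z has the best ratio (11/4); taking only Z gives at most 4×11 = 44 (stopped by the supply cap of 4).
Mixing does better — 3×K and 4×Z: price 40 ≤ 43, reach 3·6 + 4·11 = 62.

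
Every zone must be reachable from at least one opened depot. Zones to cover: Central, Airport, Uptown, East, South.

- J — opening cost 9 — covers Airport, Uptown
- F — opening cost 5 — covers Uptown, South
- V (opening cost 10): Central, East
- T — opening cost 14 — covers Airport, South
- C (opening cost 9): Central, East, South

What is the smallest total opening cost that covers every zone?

18

This is an integer covering problem.
The greedy cost-per-new-zone heuristic would pick F, C, and J for 23, but a cheaper cover exists.
Choose J and C: together they cover Central, Airport, Uptown, East, South — every zone.
Total opening cost: 9 + 9 = 18.
No cover costs less than 18.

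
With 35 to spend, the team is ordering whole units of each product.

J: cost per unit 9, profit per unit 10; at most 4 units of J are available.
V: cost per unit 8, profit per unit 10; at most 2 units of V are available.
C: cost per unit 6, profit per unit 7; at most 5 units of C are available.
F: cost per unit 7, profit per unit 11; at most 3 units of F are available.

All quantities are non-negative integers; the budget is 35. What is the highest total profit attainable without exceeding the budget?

50

F has the best ratio (11/7); taking only F gives at most 3×11 = 33 (stopped by the supply cap of 3).
Mixing does better — 1×V, 1×C, and 3×F: cost 35 ≤ 35, profit 1·10 + 1·7 + 3·11 = 50.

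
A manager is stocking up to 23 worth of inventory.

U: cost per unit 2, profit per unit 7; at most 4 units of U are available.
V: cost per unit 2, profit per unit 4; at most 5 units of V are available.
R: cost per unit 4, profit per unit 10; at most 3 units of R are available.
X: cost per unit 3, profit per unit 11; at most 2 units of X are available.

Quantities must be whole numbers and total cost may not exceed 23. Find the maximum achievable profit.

70

Take 4×U, 2×R, and 2×X: cost 22 ≤ 23, profit 4·7 + 2·10 + 2·11 = 70.
X has the best ratio (11/3) and is taken to its limit of 2; remaining capacity is filled optimally with the others.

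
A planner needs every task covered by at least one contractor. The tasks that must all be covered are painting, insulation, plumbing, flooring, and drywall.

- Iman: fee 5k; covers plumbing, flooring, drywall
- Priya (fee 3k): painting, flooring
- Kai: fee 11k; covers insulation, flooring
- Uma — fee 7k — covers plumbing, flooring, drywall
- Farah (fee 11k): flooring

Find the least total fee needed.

19

This is a weighted set-cover instance.
Choose Iman, Priya, and Kai: together they cover painting, insulation, plumbing, flooring, drywall — every task.
Total fee: 5 + 3 + 11 = 19.
No cover costs less than 19.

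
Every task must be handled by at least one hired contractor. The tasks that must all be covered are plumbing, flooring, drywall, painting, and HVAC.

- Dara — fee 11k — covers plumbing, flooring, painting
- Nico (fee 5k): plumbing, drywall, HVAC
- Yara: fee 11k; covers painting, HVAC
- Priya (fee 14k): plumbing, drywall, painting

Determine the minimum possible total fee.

16

Choose Dara and Nico: together they cover plumbing, flooring, drywall, painting, HVAC — every task.
Total fee: 11 + 5 = 16.
No cover costs less than 16.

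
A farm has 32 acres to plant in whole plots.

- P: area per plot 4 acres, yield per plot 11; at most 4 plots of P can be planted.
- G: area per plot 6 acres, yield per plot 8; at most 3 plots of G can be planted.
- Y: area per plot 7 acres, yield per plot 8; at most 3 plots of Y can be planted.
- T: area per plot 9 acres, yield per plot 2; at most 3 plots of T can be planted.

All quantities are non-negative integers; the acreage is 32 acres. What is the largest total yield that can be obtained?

4×P and 2×Y: area 30 ≤ 32, yield 4·11 + 2·8 = 60.
4×P, 1×G, and 1×Y: area 29 ≤ 32, yield 4·11 + 1·8 + 1·8 = 60.
Best is 60.

60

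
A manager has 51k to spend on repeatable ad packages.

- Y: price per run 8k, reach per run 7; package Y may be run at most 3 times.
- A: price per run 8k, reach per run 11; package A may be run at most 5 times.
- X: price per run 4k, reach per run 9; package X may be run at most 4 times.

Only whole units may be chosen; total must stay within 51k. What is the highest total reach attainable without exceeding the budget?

80

This is a bounded integer knapsack.
X has the best ratio (9/4); taking only X gives at most 4×9 = 36 (stopped by the supply cap of 4).
Mixing does better — 4×A and 4×X: price 48 ≤ 51, reach 4·11 + 4·9 = 80.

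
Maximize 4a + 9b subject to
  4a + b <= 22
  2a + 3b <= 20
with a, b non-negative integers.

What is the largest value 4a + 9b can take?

58

The continuous relaxation peaks at (0, 6.67) with value 60.00; rounding to a feasible lattice point costs some objective.
(a,b)=(1,6): 4·1+1·6=10≤22, 2·1+3·6=20≤20, objective 58.
(a,b)=(0,6): 4·0+1·6=6≤22, 2·0+3·6=18≤20, objective 54.
(a,b)=(2,5): 4·2+1·5=13≤22, 2·2+3·5=19≤20, objective 53.
No feasible integer point exceeds 58.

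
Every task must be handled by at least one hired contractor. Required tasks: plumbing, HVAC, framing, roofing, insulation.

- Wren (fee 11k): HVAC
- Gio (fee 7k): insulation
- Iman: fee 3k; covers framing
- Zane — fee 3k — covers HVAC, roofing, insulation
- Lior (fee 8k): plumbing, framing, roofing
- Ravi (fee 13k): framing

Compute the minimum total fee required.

11

The greedy cost-per-new-task heuristic would pick Zane, Iman, and Lior for 14, but a cheaper cover exists.
Choose Zane and Lior: together they cover plumbing, HVAC, framing, roofing, insulation — every task.
Total fee: 3 + 8 = 11.
No cover costs less than 11.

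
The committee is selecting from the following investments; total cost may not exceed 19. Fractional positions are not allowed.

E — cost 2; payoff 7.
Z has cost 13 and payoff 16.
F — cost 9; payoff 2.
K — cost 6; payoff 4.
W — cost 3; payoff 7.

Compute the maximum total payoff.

Treat it as a binary knapsack problem.
E + Z + W: cost 2 + 13 + 3 = 18 ≤ 19, payoff 7 + 16 + 7 = 30.
Z + W: cost 13 + 3 = 16 ≤ 19, payoff 16 + 7 = 23.
E + Z: cost 2 + 13 = 15 ≤ 19, payoff 7 + 16 = 23.
Best is E, Z, and W with total payoff 30.

30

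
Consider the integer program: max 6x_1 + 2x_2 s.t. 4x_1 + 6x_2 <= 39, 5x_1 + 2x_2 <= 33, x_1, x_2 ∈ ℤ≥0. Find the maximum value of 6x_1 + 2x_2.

The continuous relaxation peaks at (6.6, 0) with value 39.60; rounding to a feasible lattice point costs some objective.
(x_1,x_2)=(6,1): 4·6+6·1=30≤39, 5·6+2·1=32≤33, objective 38.
(x_1,x_2)=(6,0): 4·6+6·0=24≤39, 5·6+2·0=30≤33, objective 36.
(x_1,x_2)=(5,2): 4·5+6·2=32≤39, 5·5+2·2=29≤33, objective 34.
(x_1,x_2)=(5,1): 4·5+6·1=26≤39, 5·5+2·1=27≤33, objective 32.
No feasible integer point exceeds 38.

38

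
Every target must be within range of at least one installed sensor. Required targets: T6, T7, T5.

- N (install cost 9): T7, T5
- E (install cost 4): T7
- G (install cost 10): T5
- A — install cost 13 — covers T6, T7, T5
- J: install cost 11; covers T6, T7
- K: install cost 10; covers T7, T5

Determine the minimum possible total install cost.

The greedy cost-per-new-target heuristic would pick E and A for 17, but a cheaper cover exists.
A alone covers T6, T7, T5 — every target.
Total install cost: 13.
No cover costs less than 13.

13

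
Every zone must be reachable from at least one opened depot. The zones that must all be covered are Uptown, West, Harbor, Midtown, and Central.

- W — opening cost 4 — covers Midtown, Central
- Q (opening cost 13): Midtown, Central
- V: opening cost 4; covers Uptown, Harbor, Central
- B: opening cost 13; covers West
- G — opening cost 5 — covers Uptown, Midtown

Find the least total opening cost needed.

Choose W, V, and B: together they cover Uptown, West, Harbor, Midtown, Central — every zone.
Total opening cost: 4 + 4 + 13 = 21.

21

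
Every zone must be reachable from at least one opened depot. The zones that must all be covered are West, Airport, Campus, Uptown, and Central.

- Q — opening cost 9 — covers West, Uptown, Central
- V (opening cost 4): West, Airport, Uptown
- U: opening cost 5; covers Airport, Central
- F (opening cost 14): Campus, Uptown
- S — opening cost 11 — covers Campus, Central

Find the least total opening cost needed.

The greedy cost-per-new-zone heuristic would pick V, U, and S for 20, but a cheaper cover exists.
Choose V and S: together they cover West, Airport, Campus, Uptown, Central — every zone.
Total opening cost: 4 + 11 = 15.
No cover costs less than 15.

15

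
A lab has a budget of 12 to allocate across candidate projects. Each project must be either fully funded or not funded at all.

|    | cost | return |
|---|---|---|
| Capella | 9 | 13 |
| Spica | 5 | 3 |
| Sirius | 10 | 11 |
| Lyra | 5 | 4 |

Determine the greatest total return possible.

Take Capella: cost 9 ≤ 12, return 13.
No other feasible combination does better.

13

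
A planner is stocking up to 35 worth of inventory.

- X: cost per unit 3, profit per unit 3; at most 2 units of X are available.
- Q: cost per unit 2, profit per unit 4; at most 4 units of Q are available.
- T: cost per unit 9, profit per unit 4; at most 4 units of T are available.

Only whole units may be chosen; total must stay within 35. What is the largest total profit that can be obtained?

Take 2×X, 4×Q, and 2×T: cost 32 ≤ 35, profit 2·3 + 4·4 + 2·4 = 30.
Q has the best ratio (4/2) and is taken to its limit of 4; remaining capacity is filled optimally with the others.

30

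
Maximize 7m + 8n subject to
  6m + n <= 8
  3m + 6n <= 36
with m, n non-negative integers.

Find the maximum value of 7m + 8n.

48

The continuous relaxation peaks at (0.364, 5.82) with value 49.09; rounding to a feasible lattice point costs some objective.
(m,n)=(0,6): 6·0+1·6=6≤8, 3·0+6·6=36≤36, objective 48.
(m,n)=(0,5): 6·0+1·5=5≤8, 3·0+6·5=30≤36, objective 40.
(m,n)=(0,4): 6·0+1·4=4≤8, 3·0+6·4=24≤36, objective 32.
Maximum is 48 at (m,n)=(0,6).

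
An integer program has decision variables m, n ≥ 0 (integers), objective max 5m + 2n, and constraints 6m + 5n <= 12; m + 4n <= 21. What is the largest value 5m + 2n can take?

(m,n)=(2,0): 6·2+5·0=12≤12, 1·2+4·0=2≤21, objective 10.
(m,n)=(1,1): 6·1+5·1=11≤12, 1·1+4·1=5≤21, objective 7.
(m,n)=(1,0): 6·1+5·0=6≤12, 1·1+4·0=1≤21, objective 5.
No feasible integer point exceeds 10.

10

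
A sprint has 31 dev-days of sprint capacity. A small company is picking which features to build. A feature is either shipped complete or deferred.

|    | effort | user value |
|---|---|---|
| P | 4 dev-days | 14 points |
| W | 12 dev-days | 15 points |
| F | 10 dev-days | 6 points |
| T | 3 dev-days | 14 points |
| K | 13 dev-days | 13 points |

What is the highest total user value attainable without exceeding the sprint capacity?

Take P, W, F, and T: effort 4 + 12 + 10 + 3 = 29 ≤ 31, user value 14 + 15 + 6 + 14 = 49.
No other feasible combination does better.

49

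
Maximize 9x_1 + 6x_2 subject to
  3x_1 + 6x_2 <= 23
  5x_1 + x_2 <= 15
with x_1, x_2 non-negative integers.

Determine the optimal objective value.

The continuous relaxation peaks at (2.48, 2.59) with value 37.89; rounding to a feasible lattice point costs some objective.
(x_1,x_2)=(2,2): 3·2+6·2=18≤23, 5·2+1·2=12≤15, objective 30.
(x_1,x_2)=(1,3): 3·1+6·3=21≤23, 5·1+1·3=8≤15, objective 27.
(x_1,x_2)=(2,1): 3·2+6·1=12≤23, 5·2+1·1=11≤15, objective 24.
(x_1,x_2)=(1,2): 3·1+6·2=15≤23, 5·1+1·2=7≤15, objective 21.
The best lattice point is (2,2), giving 30.

30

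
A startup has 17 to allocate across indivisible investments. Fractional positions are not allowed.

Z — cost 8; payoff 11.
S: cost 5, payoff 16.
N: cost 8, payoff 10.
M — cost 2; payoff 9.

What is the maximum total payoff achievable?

Allowing fractional choices, the relaxed optimum would be about 38.5, but investments are indivisible.
S + N + M: cost 5 + 8 + 2 = 15 ≤ 17, payoff 16 + 10 + 9 = 35.
Z + S + M: cost 8 + 5 + 2 = 15 ≤ 17, payoff 11 + 16 + 9 = 36.
Best is Z, S, and M with total payoff 36.

36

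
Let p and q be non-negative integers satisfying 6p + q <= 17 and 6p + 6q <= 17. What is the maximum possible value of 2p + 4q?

8

(p,q)=(0,2): 6·0+1·2=2≤17, 6·0+6·2=12≤17, objective 8.
(p,q)=(1,1): 6·1+1·1=7≤17, 6·1+6·1=12≤17, objective 6.
(p,q)=(0,1): 6·0+1·1=1≤17, 6·0+6·1=6≤17, objective 4.
No feasible integer point exceeds 8.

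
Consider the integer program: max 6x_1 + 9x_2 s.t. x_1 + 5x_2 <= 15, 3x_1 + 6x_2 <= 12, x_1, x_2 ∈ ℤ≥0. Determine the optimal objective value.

(x_1,x_2)=(4,0): 1·4+5·0=4≤15, 3·4+6·0=12≤12, objective 24.
(x_1,x_2)=(3,0): 1·3+5·0=3≤15, 3·3+6·0=9≤12, objective 18.
Maximum is 24 at (x_1,x_2)=(4,0).

24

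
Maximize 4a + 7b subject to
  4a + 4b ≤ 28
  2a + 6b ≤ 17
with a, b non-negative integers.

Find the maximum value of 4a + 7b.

The continuous relaxation peaks at (6.25, 0.75) with value 30.25; rounding to a feasible lattice point costs some objective.
(a,b)=(7,0): 4·7+4·0=28≤28, 2·7+6·0=14≤17, objective 28.
(a,b)=(5,1): 4·5+4·1=24≤28, 2·5+6·1=16≤17, objective 27.
(a,b)=(6,0): 4·6+4·0=24≤28, 2·6+6·0=12≤17, objective 24.
Maximum is 28 at (a,b)=(7,0).

28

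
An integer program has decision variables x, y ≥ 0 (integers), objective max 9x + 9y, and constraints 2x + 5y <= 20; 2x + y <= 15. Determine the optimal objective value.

72

Relaxing integrality, the LP optimum is 73.12 at (x,y) = (6.88, 1.25), which is not an integer point.
(x,y)=(7,1): 2·7+5·1=19≤20, 2·7+1·1=15≤15, objective 72.
(x,y)=(6,1): 2·6+5·1=17≤20, 2·6+1·1=13≤15, objective 63.
No feasible integer point exceeds 72.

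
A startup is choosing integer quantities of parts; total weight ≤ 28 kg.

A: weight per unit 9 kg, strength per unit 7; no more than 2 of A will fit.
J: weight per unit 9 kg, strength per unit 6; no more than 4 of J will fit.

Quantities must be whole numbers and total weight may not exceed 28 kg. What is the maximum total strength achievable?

Take 2×A and 1×J: weight 27 ≤ 28, strength 2·7 + 1·6 = 20.
A has the best ratio (7/9) and is taken to its limit of 2; remaining capacity is filled optimally with the others.

20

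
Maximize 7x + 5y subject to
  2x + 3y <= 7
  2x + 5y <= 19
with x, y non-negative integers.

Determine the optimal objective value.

21

Relaxing integrality, the LP optimum is 24.50 at (x,y) = (3.5, 0), which is not an integer point.
(x,y)=(3,0): 2·3+3·0=6≤7, 2·3+5·0=6≤19, objective 21.
(x,y)=(2,1): 2·2+3·1=7≤7, 2·2+5·1=9≤19, objective 19.
(x,y)=(2,0): 2·2+3·0=4≤7, 2·2+5·0=4≤19, objective 14.
Maximum is 21 at (x,y)=(3,0).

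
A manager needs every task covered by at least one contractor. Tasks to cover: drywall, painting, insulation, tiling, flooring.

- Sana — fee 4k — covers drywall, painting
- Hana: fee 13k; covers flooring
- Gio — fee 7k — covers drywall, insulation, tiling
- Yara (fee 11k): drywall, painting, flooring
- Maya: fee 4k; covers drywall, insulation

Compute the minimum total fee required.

18

Choose Gio and Yara: together they cover drywall, painting, insulation, tiling, flooring — every task.
Total fee: 7 + 11 = 18.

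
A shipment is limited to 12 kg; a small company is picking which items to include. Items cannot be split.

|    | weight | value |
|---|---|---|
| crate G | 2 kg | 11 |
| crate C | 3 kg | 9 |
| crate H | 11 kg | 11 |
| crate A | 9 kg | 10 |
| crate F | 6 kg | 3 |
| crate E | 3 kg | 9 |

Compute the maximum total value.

Treat it as a binary knapsack problem.
crate G + crate C + crate F: weight 2 + 3 + 6 = 11 ≤ 12, value 11 + 9 + 3 = 23.
crate G + crate C + crate E: weight 2 + 3 + 3 = 8 ≤ 12, value 11 + 9 + 9 = 29.
crate G + crate F + crate E: weight 2 + 6 + 3 = 11 ≤ 12, value 11 + 3 + 9 = 23.
Best is crate G, crate C, and crate E with total value 29.

29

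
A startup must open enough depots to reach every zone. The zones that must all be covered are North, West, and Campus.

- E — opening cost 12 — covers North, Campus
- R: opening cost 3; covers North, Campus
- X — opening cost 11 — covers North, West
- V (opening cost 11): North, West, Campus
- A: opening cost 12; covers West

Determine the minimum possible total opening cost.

11

The greedy cost-per-new-zone heuristic would pick R and X for 14, but a cheaper cover exists.
V alone covers North, West, Campus — every zone.
Total opening cost: 11.
No cover costs less than 11.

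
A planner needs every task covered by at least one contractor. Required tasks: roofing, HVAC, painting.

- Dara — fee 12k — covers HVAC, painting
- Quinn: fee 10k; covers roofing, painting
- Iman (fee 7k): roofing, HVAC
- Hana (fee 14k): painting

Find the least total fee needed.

Choose Quinn and Iman: together they cover roofing, HVAC, painting — every task.
Total fee: 10 + 7 = 17.
No cover costs less than 17.

17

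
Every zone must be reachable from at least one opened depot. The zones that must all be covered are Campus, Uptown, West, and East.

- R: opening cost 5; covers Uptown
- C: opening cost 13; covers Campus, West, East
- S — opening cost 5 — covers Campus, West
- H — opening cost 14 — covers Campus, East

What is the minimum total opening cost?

The greedy cost-per-new-zone heuristic would pick S, R, and C for 23, but a cheaper cover exists.
Choose R and C: together they cover Campus, Uptown, West, East — every zone.
Total opening cost: 5 + 13 = 18.
No cover costs less than 18.

18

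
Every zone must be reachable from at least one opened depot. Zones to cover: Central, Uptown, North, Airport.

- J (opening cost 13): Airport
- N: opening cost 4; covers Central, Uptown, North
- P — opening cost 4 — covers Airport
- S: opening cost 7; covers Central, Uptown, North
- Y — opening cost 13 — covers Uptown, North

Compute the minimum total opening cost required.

8

This is a weighted set-cover instance.
Choose N and P: together they cover Central, Uptown, North, Airport — every zone.
Total opening cost: 4 + 4 = 8.
No cover costs less than 8.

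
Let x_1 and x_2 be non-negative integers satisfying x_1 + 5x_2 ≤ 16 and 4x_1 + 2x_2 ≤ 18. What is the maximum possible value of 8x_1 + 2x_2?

(x_1,x_2)=(4,1): 1·4+5·1=9≤16, 4·4+2·1=18≤18, objective 34.
(x_1,x_2)=(4,0): 1·4+5·0=4≤16, 4·4+2·0=16≤18, objective 32.
(x_1,x_2)=(3,2): 1·3+5·2=13≤16, 4·3+2·2=16≤18, objective 28.
No feasible integer point exceeds 34.

34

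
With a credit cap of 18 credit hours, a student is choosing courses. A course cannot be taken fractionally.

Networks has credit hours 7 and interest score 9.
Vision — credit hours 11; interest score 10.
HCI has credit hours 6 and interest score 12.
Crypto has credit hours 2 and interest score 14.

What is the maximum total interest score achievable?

Allowing fractional choices, the relaxed optimum would be about 37.7, but courses are indivisible.
Networks + HCI + Crypto: credit hours 7 + 6 + 2 = 15 ≤ 18, interest score 9 + 12 + 14 = 35.
HCI + Crypto: credit hours 6 + 2 = 8 ≤ 18, interest score 12 + 14 = 26.
Best is Networks, HCI, and Crypto with total interest score 35.

35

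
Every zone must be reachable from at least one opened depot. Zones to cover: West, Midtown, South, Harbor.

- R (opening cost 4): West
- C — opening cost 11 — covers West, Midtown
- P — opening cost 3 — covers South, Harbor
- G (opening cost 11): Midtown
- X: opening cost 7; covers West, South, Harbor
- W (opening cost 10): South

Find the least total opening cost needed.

14

The greedy cost-per-new-zone heuristic would pick P, R, and C for 18, but a cheaper cover exists.
Choose C and P: together they cover West, Midtown, South, Harbor — every zone.
Total opening cost: 11 + 3 = 14.
No cover costs less than 14.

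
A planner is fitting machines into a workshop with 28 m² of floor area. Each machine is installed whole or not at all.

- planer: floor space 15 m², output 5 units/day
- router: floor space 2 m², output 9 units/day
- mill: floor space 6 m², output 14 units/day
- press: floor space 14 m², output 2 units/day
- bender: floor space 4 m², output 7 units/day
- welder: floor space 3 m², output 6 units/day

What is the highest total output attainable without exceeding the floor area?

Allowing fractional choices, the relaxed optimum would be about 40.3, but machines are indivisible.
planer + router + mill + welder: floor space 15 + 2 + 6 + 3 = 26 ≤ 28, output 5 + 9 + 14 + 6 = 34.
router + mill + bender + welder: floor space 2 + 6 + 4 + 3 = 15 ≤ 28, output 9 + 14 + 7 + 6 = 36.
planer + router + mill + bender: floor space 15 + 2 + 6 + 4 = 27 ≤ 28, output 5 + 9 + 14 + 7 = 35.
Best is router, mill, bender, and welder with total output 36.

36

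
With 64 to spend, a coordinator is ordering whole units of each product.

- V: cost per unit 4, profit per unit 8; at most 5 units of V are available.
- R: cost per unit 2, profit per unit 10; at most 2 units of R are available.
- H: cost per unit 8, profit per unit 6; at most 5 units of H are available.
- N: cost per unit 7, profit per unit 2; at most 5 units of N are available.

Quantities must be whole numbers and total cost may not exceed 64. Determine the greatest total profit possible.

This is a bounded integer knapsack.
R has the best ratio (10/2); taking only R gives at most 2×10 = 20 (stopped by the supply cap of 2).
Mixing does better — 5×V, 2×R, and 5×H: cost 64 ≤ 64, profit 5·8 + 2·10 + 5·6 = 90.

90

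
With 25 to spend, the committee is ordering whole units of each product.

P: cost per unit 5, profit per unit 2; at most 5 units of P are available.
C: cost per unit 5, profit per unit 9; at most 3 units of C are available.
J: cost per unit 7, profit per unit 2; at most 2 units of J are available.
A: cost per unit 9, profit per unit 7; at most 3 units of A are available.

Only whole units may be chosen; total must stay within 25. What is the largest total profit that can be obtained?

This is a bounded integer knapsack.
3×C and 1×A: cost 24 ≤ 25, profit 3·9 + 1·7 = 34.
2×P and 3×C: cost 25 ≤ 25, profit 2·2 + 3·9 = 31.
Best is 34.

34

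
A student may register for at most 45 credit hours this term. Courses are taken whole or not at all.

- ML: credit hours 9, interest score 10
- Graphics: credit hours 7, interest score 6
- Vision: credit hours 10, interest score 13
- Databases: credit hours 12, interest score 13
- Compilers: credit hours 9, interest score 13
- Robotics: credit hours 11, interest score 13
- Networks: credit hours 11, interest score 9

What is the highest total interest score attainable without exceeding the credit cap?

Allowing fractional choices, the relaxed optimum would be about 55.5, but courses are indivisible.
ML + Vision + Compilers + Robotics: credit hours 9 + 10 + 9 + 11 = 39 ≤ 45, interest score 10 + 13 + 13 + 13 = 49.
ML + Vision + Databases + Compilers: credit hours 9 + 10 + 12 + 9 = 40 ≤ 45, interest score 10 + 13 + 13 + 13 = 49.
Vision + Databases + Compilers + Robotics: credit hours 10 + 12 + 9 + 11 = 42 ≤ 45, interest score 13 + 13 + 13 + 13 = 52.
Best is Vision, Databases, Compilers, and Robotics with total interest score 52.

52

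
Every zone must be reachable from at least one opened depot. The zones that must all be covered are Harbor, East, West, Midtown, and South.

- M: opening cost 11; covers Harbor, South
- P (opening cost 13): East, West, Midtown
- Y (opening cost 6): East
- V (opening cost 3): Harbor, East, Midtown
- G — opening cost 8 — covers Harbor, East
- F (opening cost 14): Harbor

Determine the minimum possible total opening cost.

The greedy cost-per-new-zone heuristic would pick V, M, and P for 27, but a cheaper cover exists.
Choose M and P: together they cover Harbor, East, West, Midtown, South — every zone.
Total opening cost: 11 + 13 = 24.
No cover costs less than 24.

24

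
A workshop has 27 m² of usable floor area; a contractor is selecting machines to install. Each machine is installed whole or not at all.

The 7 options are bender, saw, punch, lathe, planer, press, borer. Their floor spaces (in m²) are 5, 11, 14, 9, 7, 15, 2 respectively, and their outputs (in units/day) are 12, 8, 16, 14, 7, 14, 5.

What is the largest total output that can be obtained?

39

Allowing fractional choices, the relaxed optimum would be about 43.6, but machines are indivisible.
bender + saw + lathe + borer: floor space 5 + 11 + 9 + 2 = 27 ≤ 27, output 12 + 8 + 14 + 5 = 39.
bender + lathe + planer + borer: floor space 5 + 9 + 7 + 2 = 23 ≤ 27, output 12 + 14 + 7 + 5 = 38.
punch + lathe + borer: floor space 14 + 9 + 2 = 25 ≤ 27, output 16 + 14 + 5 = 35.
Best is bender, saw, lathe, and borer with total output 39.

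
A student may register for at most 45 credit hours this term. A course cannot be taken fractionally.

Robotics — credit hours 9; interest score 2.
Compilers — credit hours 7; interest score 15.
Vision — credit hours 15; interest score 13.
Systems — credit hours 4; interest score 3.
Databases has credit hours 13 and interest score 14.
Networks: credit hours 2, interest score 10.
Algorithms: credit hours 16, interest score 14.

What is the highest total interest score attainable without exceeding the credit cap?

This is an integer program with binary decision variables.
Take Compilers, Systems, Databases, Networks, and Algorithms: credit hours 7 + 4 + 13 + 2 + 16 = 42 ≤ 45, interest score 15 + 3 + 14 + 10 + 14 = 56.
No other feasible combination does better.

56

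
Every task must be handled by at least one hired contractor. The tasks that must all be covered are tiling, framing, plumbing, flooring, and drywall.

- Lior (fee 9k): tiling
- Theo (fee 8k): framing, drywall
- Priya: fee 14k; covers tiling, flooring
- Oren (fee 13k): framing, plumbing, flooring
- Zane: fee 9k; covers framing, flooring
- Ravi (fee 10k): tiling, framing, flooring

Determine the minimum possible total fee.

This is an integer covering problem.
The greedy cost-per-new-task heuristic would pick Ravi, Theo, and Oren for 31, but a cheaper cover exists.
Choose Lior, Theo, and Oren: together they cover tiling, framing, plumbing, flooring, drywall — every task.
Total fee: 9 + 8 + 13 = 30.
No cover costs less than 30.

30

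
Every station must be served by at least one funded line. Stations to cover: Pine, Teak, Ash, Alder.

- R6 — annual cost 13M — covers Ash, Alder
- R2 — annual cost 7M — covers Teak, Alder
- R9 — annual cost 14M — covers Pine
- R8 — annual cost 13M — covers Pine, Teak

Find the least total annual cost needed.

26

This is a weighted set-cover instance.
Choose R6 and R8: together they cover Pine, Teak, Ash, Alder — every station.
Total annual cost: 13 + 13 = 26.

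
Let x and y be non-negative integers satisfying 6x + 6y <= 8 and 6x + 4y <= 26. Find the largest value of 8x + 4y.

8

(x,y)=(1,0) is feasible, giving 8.
(x,y)=(0,1) is feasible, giving 4.
(x,y)=(0,0) is feasible, giving 0.
The best lattice point is (1,0), giving 8.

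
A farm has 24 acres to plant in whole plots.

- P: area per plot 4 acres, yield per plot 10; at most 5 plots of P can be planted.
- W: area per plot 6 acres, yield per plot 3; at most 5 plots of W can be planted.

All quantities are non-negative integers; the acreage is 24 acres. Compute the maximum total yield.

P has the best ratio (10/4); taking only P gives at most 5×10 = 50 (stopped by the supply cap of 5).
Optimal: 5×P: area 20 ≤ 24, yield 5·10 = 50.

50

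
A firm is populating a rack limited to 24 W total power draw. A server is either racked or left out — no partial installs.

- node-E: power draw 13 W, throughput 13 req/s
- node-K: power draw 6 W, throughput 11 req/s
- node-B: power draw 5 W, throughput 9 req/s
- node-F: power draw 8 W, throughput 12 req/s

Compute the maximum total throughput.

33

This is an integer program with binary decision variables.
Allowing fractional choices, the relaxed optimum would be about 37.0, but servers are indivisible.
node-K + node-B + node-F: power draw 6 + 5 + 8 = 19 ≤ 24, throughput 11 + 9 + 12 = 32.
node-E + node-K + node-B: power draw 13 + 6 + 5 = 24 ≤ 24, throughput 13 + 11 + 9 = 33.
Best is node-E, node-K, and node-B with total throughput 33.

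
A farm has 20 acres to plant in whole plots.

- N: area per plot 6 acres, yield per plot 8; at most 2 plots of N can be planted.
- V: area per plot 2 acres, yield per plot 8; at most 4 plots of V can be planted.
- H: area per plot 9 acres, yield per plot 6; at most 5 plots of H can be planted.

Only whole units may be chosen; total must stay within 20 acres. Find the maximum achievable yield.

48

2×N and 4×V: area 20 ≤ 20, yield 2·8 + 4·8 = 48.
1×N and 4×V: area 14 ≤ 20, yield 1·8 + 4·8 = 40.
Best is 48.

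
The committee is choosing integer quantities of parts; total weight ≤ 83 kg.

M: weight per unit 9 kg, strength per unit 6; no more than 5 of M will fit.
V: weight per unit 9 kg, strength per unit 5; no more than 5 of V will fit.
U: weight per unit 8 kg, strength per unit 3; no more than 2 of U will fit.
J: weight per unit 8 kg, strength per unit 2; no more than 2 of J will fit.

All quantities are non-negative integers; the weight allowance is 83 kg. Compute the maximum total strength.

4×M and 5×V: weight 81 ≤ 83, strength 4·6 + 5·5 = 49.
5×M and 4×V: weight 81 ≤ 83, strength 5·6 + 4·5 = 50.
Best is 50.

50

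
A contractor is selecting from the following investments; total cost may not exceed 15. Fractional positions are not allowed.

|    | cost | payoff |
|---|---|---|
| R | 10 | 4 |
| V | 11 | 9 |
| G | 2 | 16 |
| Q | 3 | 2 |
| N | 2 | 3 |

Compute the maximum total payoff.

Take V, G, and N: cost 11 + 2 + 2 = 15 ≤ 15, payoff 9 + 16 + 3 = 28.
No other feasible combination does better.

28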